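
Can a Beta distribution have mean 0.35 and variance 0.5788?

The Beta variance bound is σ² < μ(1−μ).
Here μ(1−μ) = 0.35×0.65 = 0.2275, and 0.5788 ≥ 0.2275.

No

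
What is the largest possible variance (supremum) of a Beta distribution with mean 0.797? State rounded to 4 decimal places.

For fixed mean μ the Beta variance is μ(1−μ)/(α+β+1), increasing as α+β decreases.
Its least upper bound (not attained) is μ(1−μ) = 0.797·0.203 = 0.1618.

0.1618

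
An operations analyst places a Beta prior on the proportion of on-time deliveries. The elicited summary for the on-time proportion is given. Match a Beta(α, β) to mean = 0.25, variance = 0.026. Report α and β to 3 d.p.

Let s = α+β. The Beta variance is μ(1−μ)/(s+1).
So s+1 = μ(1−μ)/σ² = (0.25×0.75)/0.026 = 0.1875/0.026 = 7.2115, giving s = 6.2115.
Then α = μs = 0.25×6.2115 = 1.553 and β = (1−μ)s = 0.75×6.2115 = 4.659.

α = 1.553, β = 4.659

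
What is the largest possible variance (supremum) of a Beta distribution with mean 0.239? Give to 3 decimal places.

0.182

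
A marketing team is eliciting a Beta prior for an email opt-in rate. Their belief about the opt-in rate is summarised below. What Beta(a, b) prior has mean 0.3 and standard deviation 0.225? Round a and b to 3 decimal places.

a = 0.944, b = 2.204

Variance = 0.225² = 0.050625. The moment-matching identity a+b = μ(1−μ)/Var − 1 gives
a+b = 0.21/0.050625 − 1 = 3.1481, so a = μ·3.1481 = 0.944 and b = (1−μ)·3.1481 = 2.204.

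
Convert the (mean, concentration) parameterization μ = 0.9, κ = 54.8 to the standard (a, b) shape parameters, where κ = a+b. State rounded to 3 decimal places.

a = 49.320, b = 5.480

a = μκ = 0.9×54.8 = 49.320 and b = (1−μ)κ = 0.1×54.8 = 5.480.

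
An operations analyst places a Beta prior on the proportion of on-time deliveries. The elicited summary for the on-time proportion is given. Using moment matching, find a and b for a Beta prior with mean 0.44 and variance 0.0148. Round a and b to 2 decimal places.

By moment matching, a+b = μ(1−μ)/σ² − 1 = (0.44·0.56)/0.0148 − 1 = 16.6486 − 1 = 15.6486.
Since a/(a+b) = μ, a = 0.44·15.6486 = 6.89 and b = 0.56·15.6486 = 8.76.

a = 6.89, b = 8.76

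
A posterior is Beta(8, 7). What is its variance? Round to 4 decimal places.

Var = αβ/[(α+β)²(α+β+1)] = (8×7)/(15²×16) = 56/3600 = 0.0156.

0.0156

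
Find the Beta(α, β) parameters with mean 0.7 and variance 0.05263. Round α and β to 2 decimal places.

By moment matching, α+β = μ(1−μ)/σ² − 1 = (0.7·0.3)/0.05263 − 1 = 3.9901 − 1 = 2.9901.
Since α/(α+β) = μ, α = 0.7·2.9901 = 2.09 and β = 0.3·2.9901 = 0.90.

α = 2.09, β = 0.90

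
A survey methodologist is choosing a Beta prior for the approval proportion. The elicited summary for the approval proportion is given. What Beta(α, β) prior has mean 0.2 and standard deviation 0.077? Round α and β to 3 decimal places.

Variance = 0.077² = 0.005929. The moment-matching identity α+β = μ(1−μ)/Var − 1 gives
α+β = 0.16/0.005929 − 1 = 25.9860, so α = μ·25.9860 = 5.197 and β = (1−μ)·25.9860 = 20.789.

α = 5.197, β = 20.789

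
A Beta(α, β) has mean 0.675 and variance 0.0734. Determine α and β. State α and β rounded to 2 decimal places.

Write ν = α+β; then α = μν and Var = μ(1−μ)/(ν+1).
ν = μ(1−μ)/Var − 1 = 0.219375/0.0734 − 1 = 1.9888.
α = 0.675·1.9888 = 1.34, β = 0.325·1.9888 = 0.65.

α = 1.34, β = 0.65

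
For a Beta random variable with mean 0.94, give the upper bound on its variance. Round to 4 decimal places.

0.0564

For fixed mean μ the Beta variance is μ(1−μ)/(α+β+1), increasing as α+β decreases.
Its least upper bound (not attained) is μ(1−μ) = 0.94·0.06 = 0.0564.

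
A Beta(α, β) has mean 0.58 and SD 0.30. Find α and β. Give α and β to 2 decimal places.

α = 0.99, β = 0.72

Variance = 0.30² = 0.0900. The moment-matching identity α+β = μ(1−μ)/Var − 1 gives
α+β = 0.2436/0.0900 − 1 = 1.7067, so α = μ·1.7067 = 0.99 and β = (1−μ)·1.7067 = 0.72.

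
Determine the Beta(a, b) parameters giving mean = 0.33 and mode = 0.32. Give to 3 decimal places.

With s = a+b: μ = a/s and mode = (a−1)/(s−2). Eliminating a = μs,
μs − 1 = m(s−2) ⇒ s(μ−m) = 1−2m ⇒ s = 0.36/0.01 = 36.0000.
So a = μs = 11.880, b = (1−μ)s = 24.120.

a = 11.880, b = 24.120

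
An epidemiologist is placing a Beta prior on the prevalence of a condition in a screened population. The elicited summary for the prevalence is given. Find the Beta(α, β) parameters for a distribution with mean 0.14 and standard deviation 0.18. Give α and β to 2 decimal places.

First σ² = 0.0324. Setting α = μn, β = (1−μ)n with n = α+β,
μ(1−μ)/(n+1) = 0.0324 ⇒ n+1 = 0.1204/0.0324 = 3.7160 ⇒ n = 2.7160.
Hence α = 0.14×2.7160 = 0.38, β = 0.86×2.7160 = 2.34.

α = 0.38, β = 2.34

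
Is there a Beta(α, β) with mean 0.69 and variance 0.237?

For any Beta, Var(X) < E[X]·(1−E[X]).
Here μ(1−μ) = 0.69×0.31 = 0.2139, and 0.237 ≥ 0.2139.

No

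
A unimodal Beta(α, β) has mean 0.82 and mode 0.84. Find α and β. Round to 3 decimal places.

α = 27.880, β = 6.120

Let s = α+β. Mean gives α = μs = 0.82s; mode gives (α−1)/(s−2) = 0.84.
Substituting: 0.82s − 1 = 0.84(s−2) = 0.84s − 1.68, so -0.02s = -0.68 and s = 34.0000.
Then α = 0.82×34.0000 = 27.880 and β = s−α = 6.120.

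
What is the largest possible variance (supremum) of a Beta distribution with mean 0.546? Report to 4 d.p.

Var = μ(1−μ)/(α+β+1), which approaches μ(1−μ) as α+β → 0.
So the supremum is μ(1−μ) = 0.546×0.454 = 0.2479.

0.2479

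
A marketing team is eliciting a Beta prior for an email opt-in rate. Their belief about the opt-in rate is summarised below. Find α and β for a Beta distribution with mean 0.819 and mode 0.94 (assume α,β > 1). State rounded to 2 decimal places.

α = 5.96, β = 1.32

Let s = α+β. Mean gives α = μs = 0.819s; mode gives (α−1)/(s−2) = 0.94.
Substituting: 0.819s − 1 = 0.94(s−2) = 0.94s − 1.88, so -0.121s = -0.88 and s = 7.2727.
Then α = 0.819×7.2727 = 5.96 and β = s−α = 1.32.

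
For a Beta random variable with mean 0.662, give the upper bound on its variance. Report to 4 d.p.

0.2238

Var = μ(1−μ)/(α+β+1), which approaches μ(1−μ) as α+β → 0.
So the supremum is μ(1−μ) = 0.662×0.338 = 0.2238.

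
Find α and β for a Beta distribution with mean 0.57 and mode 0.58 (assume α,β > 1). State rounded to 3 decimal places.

Let s = α+β. Mean gives α = μs = 0.57s; mode gives (α−1)/(s−2) = 0.58.
Substituting: 0.57s − 1 = 0.58(s−2) = 0.58s − 1.16, so -0.01s = -0.16 and s = 16.0000.
Then α = 0.57×16.0000 = 9.120 and β = s−α = 6.880.

α = 9.120, β = 6.880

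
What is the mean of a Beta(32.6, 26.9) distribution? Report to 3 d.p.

E[X] = α/(α+β) = 32.6/59.5 = 0.548.

0.548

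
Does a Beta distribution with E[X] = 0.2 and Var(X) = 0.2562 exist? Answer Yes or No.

The Beta variance bound is σ² < μ(1−μ).
Here μ(1−μ) = 0.2×0.8 = 0.16, and 0.2562 ≥ 0.16.

No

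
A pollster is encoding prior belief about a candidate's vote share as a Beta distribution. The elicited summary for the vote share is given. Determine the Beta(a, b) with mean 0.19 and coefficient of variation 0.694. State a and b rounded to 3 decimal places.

σ = CV·μ = 0.694×0.19 = 0.13186, so σ² = 0.017387.
s+1 = μ(1−μ)/σ² = 0.1539/0.017387 = 8.8514, so s = a+b = 7.8514.
a = μs = 1.492, b = (1−μ)s = 6.360.

a = 1.492, b = 6.360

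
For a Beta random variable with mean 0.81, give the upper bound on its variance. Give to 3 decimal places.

Var = μ(1−μ)/(α+β+1), which approaches μ(1−μ) as α+β → 0.
So the supremum is μ(1−μ) = 0.81×0.19 = 0.154.

0.154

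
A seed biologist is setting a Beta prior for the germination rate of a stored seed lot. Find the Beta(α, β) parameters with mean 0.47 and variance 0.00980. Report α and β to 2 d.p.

α = 11.48, β = 12.94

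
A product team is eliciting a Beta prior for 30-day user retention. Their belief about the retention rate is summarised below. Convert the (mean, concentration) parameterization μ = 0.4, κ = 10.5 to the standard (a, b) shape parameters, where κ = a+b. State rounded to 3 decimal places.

a = 4.200, b = 6.300

Split κ in proportion μ : (1−μ): a = 0.4·10.5 = 4.200, b = 10.5 − 4.200 = 6.300.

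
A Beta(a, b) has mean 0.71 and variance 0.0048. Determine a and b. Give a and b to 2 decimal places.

a = 29.75, b = 12.15

Write ν = a+b; then a = μν and Var = μ(1−μ)/(ν+1).
ν = μ(1−μ)/Var − 1 = 0.2059/0.0048 − 1 = 41.8958.
a = 0.71·41.8958 = 29.75, b = 0.29·41.8958 = 12.15.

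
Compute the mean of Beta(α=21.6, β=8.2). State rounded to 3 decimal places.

0.725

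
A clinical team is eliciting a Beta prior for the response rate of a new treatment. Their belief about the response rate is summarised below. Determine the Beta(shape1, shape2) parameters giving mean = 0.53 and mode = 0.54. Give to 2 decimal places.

With s = shape1+shape2: μ = shape1/s and mode = (shape1−1)/(s−2). Eliminating shape1 = μs,
μs − 1 = m(s−2) ⇒ s(μ−m) = 1−2m ⇒ s = -0.08/-0.01 = 8.0000.
So shape1 = μs = 4.24, shape2 = (1−μ)s = 3.76.

shape1 = 4.24, shape2 = 3.76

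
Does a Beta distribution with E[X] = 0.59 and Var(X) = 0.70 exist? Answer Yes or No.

A Beta with mean μ has variance μ(1−μ)/(α+β+1) < μ(1−μ).
Here μ(1−μ) = 0.59×0.41 = 0.2419, and 0.70 ≥ 0.2419.

No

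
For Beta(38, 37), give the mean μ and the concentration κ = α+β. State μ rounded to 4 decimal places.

κ = α+β = 38+37 = 75; μ = α/κ = 38/75 = 0.5067.

μ = 0.5067, κ = 75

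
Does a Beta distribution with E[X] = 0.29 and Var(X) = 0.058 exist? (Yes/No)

Yes

A Beta with mean μ has variance μ(1−μ)/(α+β+1) < μ(1−μ).
Here μ(1−μ) = 0.29×0.71 = 0.2059, and 0.058 < 0.2059.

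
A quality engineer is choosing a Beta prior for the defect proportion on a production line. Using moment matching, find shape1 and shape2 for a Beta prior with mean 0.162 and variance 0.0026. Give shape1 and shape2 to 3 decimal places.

Write ν = shape1+shape2; then shape1 = μν and Var = μ(1−μ)/(ν+1).
ν = μ(1−μ)/Var − 1 = 0.135756/0.0026 − 1 = 51.2138.
shape1 = 0.162·51.2138 = 8.297, shape2 = 0.838·51.2138 = 42.917.

shape1 = 8.297, shape2 = 42.917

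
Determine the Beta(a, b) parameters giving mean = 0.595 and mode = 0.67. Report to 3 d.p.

With s = a+b: μ = a/s and mode = (a−1)/(s−2). Eliminating a = μs,
μs − 1 = m(s−2) ⇒ s(μ−m) = 1−2m ⇒ s = -0.34/-0.075 = 4.5333.
So a = μs = 2.697, b = (1−μ)s = 1.836.

a = 2.697, b = 1.836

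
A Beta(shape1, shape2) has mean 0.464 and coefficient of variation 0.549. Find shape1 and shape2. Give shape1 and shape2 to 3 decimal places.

Var = (CV·μ)² = (0.549×0.464)² = 0.064890.
shape1+shape2 = μ(1−μ)/Var − 1 = 0.248704/0.064890 − 1 = 2.8327.
Thus shape1 = 0.464·2.8327 = 1.314 and shape2 = 0.536·2.8327 = 1.518.

shape1 = 1.314, shape2 = 1.518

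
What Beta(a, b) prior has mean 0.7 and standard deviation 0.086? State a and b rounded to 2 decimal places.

σ² = 0.086² = 0.007396.
With s = a+b, Var = μ(1−μ)/(s+1), so s+1 = (0.7×0.3)/0.007396 = 28.3937 and s = 27.3937.
a = μs = 19.18, b = (1−μ)s = 8.22.

a = 19.18, b = 8.22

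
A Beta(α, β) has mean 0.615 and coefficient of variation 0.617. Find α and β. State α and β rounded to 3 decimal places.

σ = CV·μ = 0.617×0.615 = 0.37945, so σ² = 0.143986.
s+1 = μ(1−μ)/σ² = 0.236775/0.143986 = 1.6444, so s = α+β = 0.6444.
α = μs = 0.396, β = (1−μ)s = 0.248.

α = 0.396, β = 0.248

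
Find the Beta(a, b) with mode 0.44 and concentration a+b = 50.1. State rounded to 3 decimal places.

a = 22.164, b = 27.936

Since the density peak of Beta(a,b) is at (a−1)/(a+b−2),
a = 1 + 0.44(50.1−2) = 22.164 and b = 50.1 − 22.164 = 27.936.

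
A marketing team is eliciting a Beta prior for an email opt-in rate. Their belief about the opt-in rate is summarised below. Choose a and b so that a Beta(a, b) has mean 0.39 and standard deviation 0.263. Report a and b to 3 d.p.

a = 0.951, b = 1.488

σ² = 0.263² = 0.069169.
With s = a+b, Var = μ(1−μ)/(s+1), so s+1 = (0.39×0.61)/0.069169 = 3.4394 and s = 2.4394.
a = μs = 0.951, b = (1−μ)s = 1.488.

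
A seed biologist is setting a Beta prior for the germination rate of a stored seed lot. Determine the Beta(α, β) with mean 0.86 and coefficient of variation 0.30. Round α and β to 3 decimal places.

Var = (CV·μ)² = (0.30×0.86)² = 0.066564.
α+β = μ(1−μ)/Var − 1 = 0.1204/0.066564 − 1 = 0.8088.
Thus α = 0.86·0.8088 = 0.696 and β = 0.14·0.8088 = 0.113.

α = 0.696, β = 0.113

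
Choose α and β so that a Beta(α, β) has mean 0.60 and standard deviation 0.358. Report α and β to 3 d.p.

Variance = 0.358² = 0.128164. The moment-matching identity α+β = μ(1−μ)/Var − 1 gives
α+β = 0.2400/0.128164 − 1 = 0.8726, so α = μ·0.8726 = 0.524 and β = (1−μ)·0.8726 = 0.349.

α = 0.524, β = 0.349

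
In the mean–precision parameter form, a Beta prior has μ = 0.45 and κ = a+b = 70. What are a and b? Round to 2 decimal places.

a = 31.50, b = 38.50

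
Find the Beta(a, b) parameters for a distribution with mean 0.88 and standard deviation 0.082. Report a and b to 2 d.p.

a = 12.94, b = 1.76

Variance = 0.082² = 0.006724. The moment-matching identity a+b = μ(1−μ)/Var − 1 gives
a+b = 0.1056/0.006724 − 1 = 14.7049, so a = μ·14.7049 = 12.94 and b = (1−μ)·14.7049 = 1.76.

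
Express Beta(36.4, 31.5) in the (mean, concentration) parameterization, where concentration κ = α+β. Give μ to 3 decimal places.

κ = α+β = 36.4+31.5 = 67.9; μ = α/κ = 36.4/67.9 = 0.536.

μ = 0.536, κ = 67.9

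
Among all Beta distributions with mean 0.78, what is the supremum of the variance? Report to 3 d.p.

0.172

For fixed mean μ the Beta variance is μ(1−μ)/(α+β+1), increasing as α+β decreases.
Its least upper bound (not attained) is μ(1−μ) = 0.78·0.22 = 0.172.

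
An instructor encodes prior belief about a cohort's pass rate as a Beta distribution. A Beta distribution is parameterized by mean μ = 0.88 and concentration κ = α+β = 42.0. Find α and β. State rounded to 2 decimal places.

α = μκ = 0.88×42.0 = 36.96 and β = (1−μ)κ = 0.12×42.0 = 5.04.

α = 36.96, β = 5.04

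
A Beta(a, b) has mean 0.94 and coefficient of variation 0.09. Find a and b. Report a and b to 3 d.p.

σ = CV·μ = 0.09×0.94 = 0.08460, so σ² = 0.007157.
s+1 = μ(1−μ)/σ² = 0.0564/0.007157 = 7.8802, so s = a+b = 6.8802.
a = μs = 6.467, b = (1−μ)s = 0.413.

a = 6.467, b = 0.413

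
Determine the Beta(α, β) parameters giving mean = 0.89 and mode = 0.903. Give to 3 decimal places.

Let s = α+β. Mean gives α = μs = 0.89s; mode gives (α−1)/(s−2) = 0.903.
Substituting: 0.89s − 1 = 0.903(s−2) = 0.903s − 1.806, so -0.013s = -0.806 and s = 62.0000.
Then α = 0.89×62.0000 = 55.180 and β = s−α = 6.820.

α = 55.180, β = 6.820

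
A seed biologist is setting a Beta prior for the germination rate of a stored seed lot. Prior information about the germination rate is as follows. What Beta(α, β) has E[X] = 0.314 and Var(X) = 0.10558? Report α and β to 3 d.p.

By moment matching, α+β = μ(1−μ)/σ² − 1 = (0.314·0.686)/0.10558 − 1 = 2.0402 − 1 = 1.0402.
Since α/(α+β) = μ, α = 0.314·1.0402 = 0.327 and β = 0.686·1.0402 = 0.714.

α = 0.327, β = 0.714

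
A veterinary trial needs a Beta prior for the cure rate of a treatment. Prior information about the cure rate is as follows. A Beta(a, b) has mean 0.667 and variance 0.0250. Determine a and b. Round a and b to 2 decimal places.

a = 5.26, b = 2.63

Let s = a+b. The Beta variance is μ(1−μ)/(s+1).
So s+1 = μ(1−μ)/σ² = (0.667×0.333)/0.0250 = 0.222111/0.0250 = 8.8844, giving s = 7.8844.
Then a = μs = 0.667×7.8844 = 5.26 and b = (1−μ)s = 0.333×7.8844 = 2.63.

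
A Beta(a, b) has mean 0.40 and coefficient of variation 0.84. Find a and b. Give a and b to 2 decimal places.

a = 0.45, b = 0.68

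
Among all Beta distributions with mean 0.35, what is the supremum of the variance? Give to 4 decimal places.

Var = μ(1−μ)/(α+β+1), which approaches μ(1−μ) as α+β → 0.
So the supremum is μ(1−μ) = 0.35×0.65 = 0.2275.

0.2275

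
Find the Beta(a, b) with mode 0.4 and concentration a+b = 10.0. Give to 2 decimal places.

For a,b>1 the mode is (a−1)/(a+b−2), so a = mode·(κ−2)+1 = 0.4×8.0+1 = 4.20.
And b = (1−mode)·(κ−2)+1 = 0.6×8.0+1 = 5.80.

a = 4.20, b = 5.80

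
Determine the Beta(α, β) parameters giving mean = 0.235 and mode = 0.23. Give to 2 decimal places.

α = 25.38, β = 82.62

Let s = α+β. Mean gives α = μs = 0.235s; mode gives (α−1)/(s−2) = 0.23.
Substituting: 0.235s − 1 = 0.23(s−2) = 0.23s − 0.46, so 0.005s = 0.54 and s = 108.0000.
Then α = 0.235×108.0000 = 25.38 and β = s−α = 82.62.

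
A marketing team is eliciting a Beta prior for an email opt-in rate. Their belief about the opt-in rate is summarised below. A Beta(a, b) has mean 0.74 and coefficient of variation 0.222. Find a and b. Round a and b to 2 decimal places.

a = 4.54, b = 1.59

σ = CV·μ = 0.222×0.74 = 0.16428, so σ² = 0.026988.
s+1 = μ(1−μ)/σ² = 0.1924/0.026988 = 7.1291, so s = a+b = 6.1291.
a = μs = 4.54, b = (1−μ)s = 1.59.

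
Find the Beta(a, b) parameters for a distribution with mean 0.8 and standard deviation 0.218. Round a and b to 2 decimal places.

a = 1.89, b = 0.47

First σ² = 0.047524. Setting a = μn, b = (1−μ)n with n = a+b,
μ(1−μ)/(n+1) = 0.047524 ⇒ n+1 = 0.16/0.047524 = 3.3667 ⇒ n = 2.3667.
Hence a = 0.8×2.3667 = 1.89, b = 0.2×2.3667 = 0.47.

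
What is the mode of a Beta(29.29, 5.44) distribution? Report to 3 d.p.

0.864

With α,β > 1, mode = (α−1)/(α+β−2) = 28.29/32.73 = 0.864.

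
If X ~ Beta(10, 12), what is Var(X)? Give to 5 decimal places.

Var = αβ/[(α+β)²(α+β+1)] = (10×12)/(22²×23) = 120/11132 = 0.01078.

0.01078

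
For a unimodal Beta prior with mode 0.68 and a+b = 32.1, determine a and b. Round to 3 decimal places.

a = 21.468, b = 10.632

Mode = (a−1)/(κ−2) with κ = a+b, so a−1 = 0.68·30.1 = 20.468.
a = 21.468; b = κ − a = 10.632.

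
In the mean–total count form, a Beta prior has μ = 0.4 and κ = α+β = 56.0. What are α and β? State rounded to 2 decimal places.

Split κ in proportion μ : (1−μ): α = 0.4·56.0 = 22.40, β = 56.0 − 22.40 = 33.60.

α = 22.40, β = 33.60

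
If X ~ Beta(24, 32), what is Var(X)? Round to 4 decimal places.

0.0043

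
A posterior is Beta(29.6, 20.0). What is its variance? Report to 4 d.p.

0.0048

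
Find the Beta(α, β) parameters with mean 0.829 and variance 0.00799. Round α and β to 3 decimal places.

α = 13.879, β = 2.863

By moment matching, α+β = μ(1−μ)/σ² − 1 = (0.829·0.171)/0.00799 − 1 = 17.7421 − 1 = 16.7421.
Since α/(α+β) = μ, α = 0.829·16.7421 = 13.879 and β = 0.171·16.7421 = 2.863.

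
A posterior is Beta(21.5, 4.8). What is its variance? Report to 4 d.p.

0.0055

μ = 21.5/26.3 = 0.817490; Var = μ(1−μ)/(α+β+1) = 0.1491998/27.3 = 0.0055.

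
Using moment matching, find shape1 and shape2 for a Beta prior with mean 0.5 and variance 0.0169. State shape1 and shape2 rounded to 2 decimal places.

shape1 = 6.90, shape2 = 6.90

Let s = shape1+shape2. The Beta variance is μ(1−μ)/(s+1).
So s+1 = μ(1−μ)/σ² = (0.5×0.5)/0.0169 = 0.25/0.0169 = 14.7929, giving s = 13.7929.
Then shape1 = μs = 0.5×13.7929 = 6.90 and shape2 = (1−μ)s = 0.5×13.7929 = 6.90.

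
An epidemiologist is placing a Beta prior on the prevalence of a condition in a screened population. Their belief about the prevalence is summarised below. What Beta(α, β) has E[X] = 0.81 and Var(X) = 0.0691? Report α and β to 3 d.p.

Write ν = α+β; then α = μν and Var = μ(1−μ)/(ν+1).
ν = μ(1−μ)/Var − 1 = 0.1539/0.0691 − 1 = 1.2272.
α = 0.81·1.2272 = 0.994, β = 0.19·1.2272 = 0.233.

α = 0.994, β = 0.233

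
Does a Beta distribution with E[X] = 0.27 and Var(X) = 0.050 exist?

The Beta variance bound is σ² < μ(1−μ).
Here μ(1−μ) = 0.27×0.73 = 0.1971, and 0.050 < 0.1971.

Yes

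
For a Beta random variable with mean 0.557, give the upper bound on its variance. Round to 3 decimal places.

0.247

Var = μ(1−μ)/(α+β+1), which approaches μ(1−μ) as α+β → 0.
So the supremum is μ(1−μ) = 0.557×0.443 = 0.247.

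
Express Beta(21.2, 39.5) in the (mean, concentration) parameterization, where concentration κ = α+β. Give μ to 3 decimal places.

κ = α+β = 21.2+39.5 = 60.7; μ = α/κ = 21.2/60.7 = 0.349.

μ = 0.349, κ = 60.7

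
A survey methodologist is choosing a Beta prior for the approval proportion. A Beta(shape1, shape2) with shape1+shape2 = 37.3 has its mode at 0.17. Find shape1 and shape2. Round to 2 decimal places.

shape1 = 7.00, shape2 = 30.30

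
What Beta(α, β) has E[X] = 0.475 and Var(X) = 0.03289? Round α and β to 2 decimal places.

Let s = α+β. The Beta variance is μ(1−μ)/(s+1).
So s+1 = μ(1−μ)/σ² = (0.475×0.525)/0.03289 = 0.249375/0.03289 = 7.5821, giving s = 6.5821.
Then α = μs = 0.475×6.5821 = 3.13 and β = (1−μ)s = 0.525×6.5821 = 3.46.

α = 3.13, β = 3.46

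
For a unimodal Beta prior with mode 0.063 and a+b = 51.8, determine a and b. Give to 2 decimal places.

a = 4.14, b = 47.66

Since the density peak of Beta(a,b) is at (a−1)/(a+b−2),
a = 1 + 0.063(51.8−2) = 4.14 and b = 51.8 − 4.14 = 47.66.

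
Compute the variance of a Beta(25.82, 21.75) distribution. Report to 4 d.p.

0.0051

Var = αβ/[(α+β)²(α+β+1)] = (25.82×21.75)/(47.57²×48.57) = 561.5850/109909.290993 = 0.0051.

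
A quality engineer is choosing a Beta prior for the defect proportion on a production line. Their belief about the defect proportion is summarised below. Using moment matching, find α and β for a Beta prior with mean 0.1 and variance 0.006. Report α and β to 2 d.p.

Write ν = α+β; then α = μν and Var = μ(1−μ)/(ν+1).
ν = μ(1−μ)/Var − 1 = 0.09/0.006 − 1 = 14.0000.
α = 0.1·14.0000 = 1.40, β = 0.9·14.0000 = 12.60.

α = 1.40, β = 12.60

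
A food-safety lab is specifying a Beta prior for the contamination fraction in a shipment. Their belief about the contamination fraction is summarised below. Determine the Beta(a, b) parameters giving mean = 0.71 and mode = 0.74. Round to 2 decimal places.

Let s = a+b. Mean gives a = μs = 0.71s; mode gives (a−1)/(s−2) = 0.74.
Substituting: 0.71s − 1 = 0.74(s−2) = 0.74s − 1.48, so -0.03s = -0.48 and s = 16.0000.
Then a = 0.71×16.0000 = 11.36 and b = s−a = 4.64.

a = 11.36, b = 4.64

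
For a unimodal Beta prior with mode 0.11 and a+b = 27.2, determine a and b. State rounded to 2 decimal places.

Mode = (a−1)/(κ−2) with κ = a+b, so a−1 = 0.11·25.2 = 2.77.
a = 3.77; b = κ − a = 23.43.

a = 3.77, b = 23.43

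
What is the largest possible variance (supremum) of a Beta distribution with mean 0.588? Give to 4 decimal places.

Var = μ(1−μ)/(α+β+1), which approaches μ(1−μ) as α+β → 0.
So the supremum is μ(1−μ) = 0.588×0.412 = 0.2423.

0.2423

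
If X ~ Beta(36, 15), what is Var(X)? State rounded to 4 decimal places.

Var = αβ/[(α+β)²(α+β+1)] = (36×15)/(51²×52) = 540/135252 = 0.0040.

0.0040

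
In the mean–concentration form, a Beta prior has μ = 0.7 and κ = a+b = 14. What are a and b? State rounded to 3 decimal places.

a = μκ = 0.7×14 = 9.800 and b = (1−μ)κ = 0.3×14 = 4.200.

a = 9.800, b = 4.200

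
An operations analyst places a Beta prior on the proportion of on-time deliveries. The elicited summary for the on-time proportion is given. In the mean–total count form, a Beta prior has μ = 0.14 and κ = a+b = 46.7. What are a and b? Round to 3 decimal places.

a = μκ = 0.14×46.7 = 6.538 and b = (1−μ)κ = 0.86×46.7 = 40.162.

a = 6.538, b = 40.162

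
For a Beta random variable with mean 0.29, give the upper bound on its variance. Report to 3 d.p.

0.206

Var = μ(1−μ)/(α+β+1), which approaches μ(1−μ) as α+β → 0.
So the supremum is μ(1−μ) = 0.29×0.71 = 0.206.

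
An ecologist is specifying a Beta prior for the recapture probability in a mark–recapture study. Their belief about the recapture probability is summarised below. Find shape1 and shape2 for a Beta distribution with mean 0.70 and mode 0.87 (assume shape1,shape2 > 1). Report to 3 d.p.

Let s = shape1+shape2. Mean gives shape1 = μs = 0.70s; mode gives (shape1−1)/(s−2) = 0.87.
Substituting: 0.70s − 1 = 0.87(s−2) = 0.87s − 1.74, so -0.17s = -0.74 and s = 4.3529.
Then shape1 = 0.70×4.3529 = 3.047 and shape2 = s−shape1 = 1.306.

shape1 = 3.047, shape2 = 1.306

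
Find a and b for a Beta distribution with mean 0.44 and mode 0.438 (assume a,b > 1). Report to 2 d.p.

a = 27.28, b = 34.72

With s = a+b: μ = a/s and mode = (a−1)/(s−2). Eliminating a = μs,
μs − 1 = m(s−2) ⇒ s(μ−m) = 1−2m ⇒ s = 0.124/0.002 = 62.0000.
So a = μs = 27.28, b = (1−μ)s = 34.72.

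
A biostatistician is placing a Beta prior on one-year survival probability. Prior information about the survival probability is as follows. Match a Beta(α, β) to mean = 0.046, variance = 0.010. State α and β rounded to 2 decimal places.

By moment matching, α+β = μ(1−μ)/σ² − 1 = (0.046·0.954)/0.010 − 1 = 4.3884 − 1 = 3.3884.
Since α/(α+β) = μ, α = 0.046·3.3884 = 0.16 and β = 0.954·3.3884 = 3.23.

α = 0.16, β = 3.23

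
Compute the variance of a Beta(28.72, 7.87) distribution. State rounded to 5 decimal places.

0.00449

Var = αβ/[(α+β)²(α+β+1)] = (28.72×7.87)/(36.59²×37.59) = 226.0264/50326.548279 = 0.00449.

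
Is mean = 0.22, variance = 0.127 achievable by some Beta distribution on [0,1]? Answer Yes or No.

For any Beta, Var(X) < E[X]·(1−E[X]).
Here μ(1−μ) = 0.22×0.78 = 0.1716, and 0.127 < 0.1716.

Yes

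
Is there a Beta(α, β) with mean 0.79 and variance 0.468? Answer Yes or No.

A Beta with mean μ has variance μ(1−μ)/(α+β+1) < μ(1−μ).
Here μ(1−μ) = 0.79×0.21 = 0.1659, and 0.468 ≥ 0.1659.

No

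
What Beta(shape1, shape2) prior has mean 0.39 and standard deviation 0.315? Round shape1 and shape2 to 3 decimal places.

shape1 = 0.545, shape2 = 0.853

Variance = 0.315² = 0.099225. The moment-matching identity shape1+shape2 = μ(1−μ)/Var − 1 gives
shape1+shape2 = 0.2379/0.099225 − 1 = 1.3976, so shape1 = μ·1.3976 = 0.545 and shape2 = (1−μ)·1.3976 = 0.853.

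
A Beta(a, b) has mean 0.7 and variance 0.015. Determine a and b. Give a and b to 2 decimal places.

Let s = a+b. The Beta variance is μ(1−μ)/(s+1).
So s+1 = μ(1−μ)/σ² = (0.7×0.3)/0.015 = 0.21/0.015 = 14.0000, giving s = 13.0000.
Then a = μs = 0.7×13.0000 = 9.10 and b = (1−μ)s = 0.3×13.0000 = 3.90.

a = 9.10, b = 3.90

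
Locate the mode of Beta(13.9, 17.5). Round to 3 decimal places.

0.439

With α,β > 1, mode = (α−1)/(α+β−2) = 12.9/29.4 = 0.439.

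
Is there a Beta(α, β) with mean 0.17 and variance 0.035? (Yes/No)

For any Beta, Var(X) < E[X]·(1−E[X]).
Here μ(1−μ) = 0.17×0.83 = 0.1411, and 0.035 < 0.1411.

Yes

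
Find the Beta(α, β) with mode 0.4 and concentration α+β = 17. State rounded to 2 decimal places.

Mode = (α−1)/(κ−2) with κ = α+β, so α−1 = 0.4·15 = 6.00.
α = 7.00; β = κ − α = 10.00.

α = 7.00, β = 10.00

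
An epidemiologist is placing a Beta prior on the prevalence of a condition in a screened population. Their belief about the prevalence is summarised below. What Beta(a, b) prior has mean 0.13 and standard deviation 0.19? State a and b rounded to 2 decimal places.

a = 0.28, b = 1.86

σ² = 0.19² = 0.0361.
With s = a+b, Var = μ(1−μ)/(s+1), so s+1 = (0.13×0.87)/0.0361 = 3.1330 and s = 2.1330.
a = μs = 0.28, b = (1−μ)s = 1.86.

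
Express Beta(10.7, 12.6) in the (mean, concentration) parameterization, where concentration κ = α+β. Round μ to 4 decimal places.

κ = α+β = 10.7+12.6 = 23.3; μ = α/κ = 10.7/23.3 = 0.4592.

μ = 0.4592, κ = 23.3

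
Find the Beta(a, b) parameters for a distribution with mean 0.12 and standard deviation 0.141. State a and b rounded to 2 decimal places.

a = 0.52, b = 3.79

Variance = 0.141² = 0.019881. The moment-matching identity a+b = μ(1−μ)/Var − 1 gives
a+b = 0.1056/0.019881 − 1 = 4.3116, so a = μ·4.3116 = 0.52 and b = (1−μ)·4.3116 = 3.79.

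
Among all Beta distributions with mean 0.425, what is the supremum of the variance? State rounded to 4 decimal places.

0.2444

Var = μ(1−μ)/(α+β+1), which approaches μ(1−μ) as α+β → 0.
So the supremum is μ(1−μ) = 0.425×0.575 = 0.2444.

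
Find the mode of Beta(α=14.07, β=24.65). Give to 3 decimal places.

0.356

With α,β > 1, mode = (α−1)/(α+β−2) = 13.07/36.72 = 0.356.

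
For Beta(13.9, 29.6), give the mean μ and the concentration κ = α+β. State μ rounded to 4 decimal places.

κ = α+β = 13.9+29.6 = 43.5; μ = α/κ = 13.9/43.5 = 0.3195.

μ = 0.3195, κ = 43.5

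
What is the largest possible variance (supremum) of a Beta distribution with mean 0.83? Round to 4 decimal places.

0.1411

For fixed mean μ the Beta variance is μ(1−μ)/(α+β+1), increasing as α+β decreases.
Its least upper bound (not attained) is μ(1−μ) = 0.83·0.17 = 0.1411.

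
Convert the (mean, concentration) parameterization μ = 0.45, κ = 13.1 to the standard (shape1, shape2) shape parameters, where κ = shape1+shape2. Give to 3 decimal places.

shape1 = 5.895, shape2 = 7.205

shape1 = μκ = 0.45×13.1 = 5.895 and shape2 = (1−μ)κ = 0.55×13.1 = 7.205.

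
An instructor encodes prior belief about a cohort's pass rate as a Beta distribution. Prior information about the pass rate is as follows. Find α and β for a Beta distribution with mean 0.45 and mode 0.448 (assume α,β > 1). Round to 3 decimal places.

With s = α+β: μ = α/s and mode = (α−1)/(s−2). Eliminating α = μs,
μs − 1 = m(s−2) ⇒ s(μ−m) = 1−2m ⇒ s = 0.104/0.002 = 52.0000.
So α = μs = 23.400, β = (1−μ)s = 28.600.

α = 23.400, β = 28.600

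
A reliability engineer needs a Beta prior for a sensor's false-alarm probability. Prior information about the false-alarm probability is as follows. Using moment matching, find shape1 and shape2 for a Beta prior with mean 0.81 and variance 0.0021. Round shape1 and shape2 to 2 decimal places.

shape1 = 58.55, shape2 = 13.73

Write ν = shape1+shape2; then shape1 = μν and Var = μ(1−μ)/(ν+1).
ν = μ(1−μ)/Var − 1 = 0.1539/0.0021 − 1 = 72.2857.
shape1 = 0.81·72.2857 = 58.55, shape2 = 0.19·72.2857 = 13.73.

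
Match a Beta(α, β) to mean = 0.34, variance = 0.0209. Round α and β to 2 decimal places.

By moment matching, α+β = μ(1−μ)/σ² − 1 = (0.34·0.66)/0.0209 − 1 = 10.7368 − 1 = 9.7368.
Since α/(α+β) = μ, α = 0.34·9.7368 = 3.31 and β = 0.66·9.7368 = 6.43.

α = 3.31, β = 6.43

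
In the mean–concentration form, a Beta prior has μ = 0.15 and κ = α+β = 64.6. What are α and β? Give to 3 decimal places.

α = 9.690, β = 54.910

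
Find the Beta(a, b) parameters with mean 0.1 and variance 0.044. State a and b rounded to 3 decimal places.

Write ν = a+b; then a = μν and Var = μ(1−μ)/(ν+1).
ν = μ(1−μ)/Var − 1 = 0.09/0.044 − 1 = 1.0455.
a = 0.1·1.0455 = 0.105, b = 0.9·1.0455 = 0.941.

a = 0.105, b = 0.941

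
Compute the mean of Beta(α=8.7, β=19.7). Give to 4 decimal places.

The Beta mean is α/(α+β) = 8.7/(8.7+19.7) = 0.3063.

0.3063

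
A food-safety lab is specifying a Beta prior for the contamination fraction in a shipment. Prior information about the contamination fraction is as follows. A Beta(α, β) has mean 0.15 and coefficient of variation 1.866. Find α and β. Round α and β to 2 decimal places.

α = 0.09, β = 0.53

σ = CV·μ = 1.866×0.15 = 0.27990, so σ² = 0.078344.
s+1 = μ(1−μ)/σ² = 0.1275/0.078344 = 1.6274, so s = α+β = 0.6274.
α = μs = 0.09, β = (1−μ)s = 0.53.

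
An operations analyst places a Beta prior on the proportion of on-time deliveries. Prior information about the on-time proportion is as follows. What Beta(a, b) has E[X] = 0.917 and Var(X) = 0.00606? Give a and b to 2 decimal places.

a = 10.60, b = 0.96

Let s = a+b. The Beta variance is μ(1−μ)/(s+1).
So s+1 = μ(1−μ)/σ² = (0.917×0.083)/0.00606 = 0.076111/0.00606 = 12.5596, giving s = 11.5596.
Then a = μs = 0.917×11.5596 = 10.60 and b = (1−μ)s = 0.083×11.5596 = 0.96.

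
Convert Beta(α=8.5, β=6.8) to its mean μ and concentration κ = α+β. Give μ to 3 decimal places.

κ = α+β = 8.5+6.8 = 15.3; μ = α/κ = 8.5/15.3 = 0.556.

μ = 0.556, κ = 15.3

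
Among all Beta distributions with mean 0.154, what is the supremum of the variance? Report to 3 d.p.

0.130

For fixed mean μ the Beta variance is μ(1−μ)/(α+β+1), increasing as α+β decreases.
Its least upper bound (not attained) is μ(1−μ) = 0.154·0.846 = 0.130.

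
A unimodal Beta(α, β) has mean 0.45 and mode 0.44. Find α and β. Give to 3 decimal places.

α = 5.400, β = 6.600

Let s = α+β. Mean gives α = μs = 0.45s; mode gives (α−1)/(s−2) = 0.44.
Substituting: 0.45s − 1 = 0.44(s−2) = 0.44s − 0.88, so 0.01s = 0.12 and s = 12.0000.
Then α = 0.45×12.0000 = 5.400 and β = s−α = 6.600.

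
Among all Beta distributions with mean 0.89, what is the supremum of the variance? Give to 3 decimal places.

0.098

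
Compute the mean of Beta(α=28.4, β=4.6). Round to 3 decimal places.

0.861

The Beta mean is α/(α+β) = 28.4/(28.4+4.6) = 0.861.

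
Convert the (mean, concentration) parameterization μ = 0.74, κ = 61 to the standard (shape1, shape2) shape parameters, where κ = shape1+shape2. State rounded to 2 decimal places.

shape1 = 45.14, shape2 = 15.86

Split κ in proportion μ : (1−μ): shape1 = 0.74·61 = 45.14, shape2 = 61 − 45.14 = 15.86.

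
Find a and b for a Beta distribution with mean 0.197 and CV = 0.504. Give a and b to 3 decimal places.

Var = (CV·μ)² = (0.504×0.197)² = 0.009858.
a+b = μ(1−μ)/Var − 1 = 0.158191/0.009858 − 1 = 15.0468.
Thus a = 0.197·15.0468 = 2.964 and b = 0.803·15.0468 = 12.083.

a = 2.964, b = 12.083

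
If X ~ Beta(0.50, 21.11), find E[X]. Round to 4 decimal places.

0.0231

E[X] = α/(α+β) = 0.50/21.61 = 0.0231.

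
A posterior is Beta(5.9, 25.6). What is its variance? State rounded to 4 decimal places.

0.0047

μ = 5.9/31.5 = 0.187302; Var = μ(1−μ)/(α+β+1) = 0.1522197/32.5 = 0.0047.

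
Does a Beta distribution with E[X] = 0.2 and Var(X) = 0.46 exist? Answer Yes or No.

No

For any Beta, Var(X) < E[X]·(1−E[X]).
Here μ(1−μ) = 0.2×0.8 = 0.16, and 0.46 ≥ 0.16.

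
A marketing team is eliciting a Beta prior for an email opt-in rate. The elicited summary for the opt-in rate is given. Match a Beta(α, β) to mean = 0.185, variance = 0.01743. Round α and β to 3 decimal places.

By moment matching, α+β = μ(1−μ)/σ² − 1 = (0.185·0.815)/0.01743 − 1 = 8.6503 − 1 = 7.6503.
Since α/(α+β) = μ, α = 0.185·7.6503 = 1.415 and β = 0.815·7.6503 = 6.235.

α = 1.415, β = 6.235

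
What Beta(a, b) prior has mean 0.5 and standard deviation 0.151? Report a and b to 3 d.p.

a = 4.982, b = 4.982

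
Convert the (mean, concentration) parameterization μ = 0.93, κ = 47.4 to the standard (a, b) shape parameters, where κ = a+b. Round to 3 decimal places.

a = μκ = 0.93×47.4 = 44.082 and b = (1−μ)κ = 0.07×47.4 = 3.318.

a = 44.082, b = 3.318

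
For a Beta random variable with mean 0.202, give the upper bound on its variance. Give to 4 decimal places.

0.1612

Var = μ(1−μ)/(α+β+1), which approaches μ(1−μ) as α+β → 0.
So the supremum is μ(1−μ) = 0.202×0.798 = 0.1612.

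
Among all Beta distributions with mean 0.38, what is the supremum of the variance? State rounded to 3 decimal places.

Var = μ(1−μ)/(α+β+1), which approaches μ(1−μ) as α+β → 0.
So the supremum is μ(1−μ) = 0.38×0.62 = 0.236.

0.236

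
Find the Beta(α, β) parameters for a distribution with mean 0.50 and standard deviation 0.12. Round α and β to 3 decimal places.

α = 8.181, β = 8.181

Variance = 0.12² = 0.0144. The moment-matching identity α+β = μ(1−μ)/Var − 1 gives
α+β = 0.2500/0.0144 − 1 = 16.3611, so α = μ·16.3611 = 8.181 and β = (1−μ)·16.3611 = 8.181.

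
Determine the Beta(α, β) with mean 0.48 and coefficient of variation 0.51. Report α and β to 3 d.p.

Var = (CV·μ)² = (0.51×0.48)² = 0.059927.
α+β = μ(1−μ)/Var − 1 = 0.2496/0.059927 − 1 = 3.1651.
Thus α = 0.48·3.1651 = 1.519 and β = 0.52·3.1651 = 1.646.

α = 1.519, β = 1.646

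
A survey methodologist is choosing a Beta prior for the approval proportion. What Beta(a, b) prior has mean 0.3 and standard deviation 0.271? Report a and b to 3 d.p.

a = 0.558, b = 1.302

First σ² = 0.073441. Setting a = μn, b = (1−μ)n with n = a+b,
μ(1−μ)/(n+1) = 0.073441 ⇒ n+1 = 0.21/0.073441 = 2.8594 ⇒ n = 1.8594.
Hence a = 0.3×1.8594 = 0.558, b = 0.7×1.8594 = 1.302.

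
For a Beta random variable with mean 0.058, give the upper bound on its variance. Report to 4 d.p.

0.0546

Var = μ(1−μ)/(α+β+1), which approaches μ(1−μ) as α+β → 0.
So the supremum is μ(1−μ) = 0.058×0.942 = 0.0546.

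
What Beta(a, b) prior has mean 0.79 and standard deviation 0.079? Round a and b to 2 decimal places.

a = 20.21, b = 5.37

First σ² = 0.006241. Setting a = μn, b = (1−μ)n with n = a+b,
μ(1−μ)/(n+1) = 0.006241 ⇒ n+1 = 0.1659/0.006241 = 26.5823 ⇒ n = 25.5823.
Hence a = 0.79×25.5823 = 20.21, b = 0.21×25.5823 = 5.37.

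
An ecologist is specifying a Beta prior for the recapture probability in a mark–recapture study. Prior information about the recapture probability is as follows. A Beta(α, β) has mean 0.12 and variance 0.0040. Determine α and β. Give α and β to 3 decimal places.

α = 3.048, β = 22.352

Write ν = α+β; then α = μν and Var = μ(1−μ)/(ν+1).
ν = μ(1−μ)/Var − 1 = 0.1056/0.0040 − 1 = 25.4000.
α = 0.12·25.4000 = 3.048, β = 0.88·25.4000 = 22.352.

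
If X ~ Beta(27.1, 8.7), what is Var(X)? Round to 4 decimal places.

0.0050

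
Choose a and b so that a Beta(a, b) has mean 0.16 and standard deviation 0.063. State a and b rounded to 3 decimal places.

σ² = 0.063² = 0.003969.
With s = a+b, Var = μ(1−μ)/(s+1), so s+1 = (0.16×0.84)/0.003969 = 33.8624 and s = 32.8624.
a = μs = 5.258, b = (1−μ)s = 27.604.

a = 5.258, b = 27.604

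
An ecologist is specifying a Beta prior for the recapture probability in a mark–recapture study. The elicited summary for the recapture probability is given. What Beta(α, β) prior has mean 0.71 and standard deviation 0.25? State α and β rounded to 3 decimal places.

α = 1.629, β = 0.665

σ² = 0.25² = 0.0625.
With s = α+β, Var = μ(1−μ)/(s+1), so s+1 = (0.71×0.29)/0.0625 = 3.2944 and s = 2.2944.
α = μs = 1.629, β = (1−μ)s = 0.665.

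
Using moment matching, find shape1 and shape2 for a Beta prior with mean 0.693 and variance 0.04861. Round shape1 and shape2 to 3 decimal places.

By moment matching, shape1+shape2 = μ(1−μ)/σ² − 1 = (0.693·0.307)/0.04861 − 1 = 4.3767 − 1 = 3.3767.
Since shape1/(shape1+shape2) = μ, shape1 = 0.693·3.3767 = 2.340 and shape2 = 0.307·3.3767 = 1.037.

shape1 = 2.340, shape2 = 1.037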